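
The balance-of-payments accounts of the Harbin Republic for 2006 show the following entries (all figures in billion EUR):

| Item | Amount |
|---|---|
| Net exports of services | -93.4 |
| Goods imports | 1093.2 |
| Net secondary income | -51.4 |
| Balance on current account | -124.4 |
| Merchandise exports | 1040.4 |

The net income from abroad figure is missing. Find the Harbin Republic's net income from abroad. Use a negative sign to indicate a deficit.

73.2

Current account = goods balance + services balance + net primary income + net secondary income
Sum of the known components = -197.6
Net income from abroad = CA - (known components) = -124.4 - (-197.6) = 73.2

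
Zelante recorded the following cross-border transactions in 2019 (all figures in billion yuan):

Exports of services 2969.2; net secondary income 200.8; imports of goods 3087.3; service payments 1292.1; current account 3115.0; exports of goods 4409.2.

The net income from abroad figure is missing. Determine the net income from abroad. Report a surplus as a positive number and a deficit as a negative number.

-84.8

Current account = goods balance + services balance + net primary income + net secondary income
Sum of the known components = 3199.8
Net income from abroad = CA - (known components) = 3115.0 - 3199.8 = -84.8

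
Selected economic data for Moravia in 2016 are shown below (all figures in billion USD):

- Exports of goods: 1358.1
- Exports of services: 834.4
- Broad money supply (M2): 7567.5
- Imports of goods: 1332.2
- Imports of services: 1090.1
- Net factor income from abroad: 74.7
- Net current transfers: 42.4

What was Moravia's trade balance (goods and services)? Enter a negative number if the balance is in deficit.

-229.8

Goods balance = 1358.1 - 1332.2 = 25.9
Services balance = 834.4 - 1090.1 = -255.7
Trade balance (goods + services) = 25.9 + (-255.7) = -229.8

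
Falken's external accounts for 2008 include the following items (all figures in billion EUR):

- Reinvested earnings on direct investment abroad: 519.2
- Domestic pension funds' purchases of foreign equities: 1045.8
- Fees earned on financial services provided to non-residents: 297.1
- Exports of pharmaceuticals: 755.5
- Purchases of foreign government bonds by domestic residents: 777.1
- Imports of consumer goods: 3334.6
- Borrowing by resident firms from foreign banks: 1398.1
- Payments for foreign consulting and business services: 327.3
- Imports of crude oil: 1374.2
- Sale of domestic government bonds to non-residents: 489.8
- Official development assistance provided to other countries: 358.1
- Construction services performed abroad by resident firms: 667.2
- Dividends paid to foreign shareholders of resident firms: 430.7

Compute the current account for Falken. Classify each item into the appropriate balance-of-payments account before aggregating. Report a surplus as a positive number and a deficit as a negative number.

Goods: 755.5 - 1374.2 - 3334.6 = -3953.3
Services: -327.3 + 297.1 + 667.2 = 637.0
Primary income: 519.2 - 430.7 = 88.5
Secondary income: -358.1
Current account = (-3953.3) + 637.0 + 88.5 + (-358.1) = -3585.9
(Excluded from the current account — financial account: domestic pension funds' purchases of foreign equities 1045.8, purchases of foreign government bonds by domestic residents 777.1, borrowing by resident firms from foreign banks 1398.1, sale of domestic government bonds to non-residents 489.8.)

-3585.9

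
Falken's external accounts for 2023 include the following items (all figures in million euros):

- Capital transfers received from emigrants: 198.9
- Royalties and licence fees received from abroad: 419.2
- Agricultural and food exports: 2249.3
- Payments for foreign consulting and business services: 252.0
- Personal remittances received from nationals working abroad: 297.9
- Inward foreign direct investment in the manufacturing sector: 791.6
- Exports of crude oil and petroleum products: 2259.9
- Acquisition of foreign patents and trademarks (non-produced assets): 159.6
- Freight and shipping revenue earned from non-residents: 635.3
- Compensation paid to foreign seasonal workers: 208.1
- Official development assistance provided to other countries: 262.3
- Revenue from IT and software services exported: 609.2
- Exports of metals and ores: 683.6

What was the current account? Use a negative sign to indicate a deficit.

6432.0

Goods: 2249.3 + 2259.9 + 683.6 = 5192.8
Services: 419.2 + 609.2 + 635.3 - 252.0 = 1411.7
Primary income: -208.1
Secondary income: 297.9 - 262.3 = 35.6
Current account = 5192.8 + 1411.7 + (-208.1) + 35.6 = 6432.0
(Excluded from the current account — capital account: capital transfers received from emigrants 198.9, acquisition of foreign patents and trademarks (non-produced assets) 159.6; financial account: inward foreign direct investment in the manufacturing sector 791.6.)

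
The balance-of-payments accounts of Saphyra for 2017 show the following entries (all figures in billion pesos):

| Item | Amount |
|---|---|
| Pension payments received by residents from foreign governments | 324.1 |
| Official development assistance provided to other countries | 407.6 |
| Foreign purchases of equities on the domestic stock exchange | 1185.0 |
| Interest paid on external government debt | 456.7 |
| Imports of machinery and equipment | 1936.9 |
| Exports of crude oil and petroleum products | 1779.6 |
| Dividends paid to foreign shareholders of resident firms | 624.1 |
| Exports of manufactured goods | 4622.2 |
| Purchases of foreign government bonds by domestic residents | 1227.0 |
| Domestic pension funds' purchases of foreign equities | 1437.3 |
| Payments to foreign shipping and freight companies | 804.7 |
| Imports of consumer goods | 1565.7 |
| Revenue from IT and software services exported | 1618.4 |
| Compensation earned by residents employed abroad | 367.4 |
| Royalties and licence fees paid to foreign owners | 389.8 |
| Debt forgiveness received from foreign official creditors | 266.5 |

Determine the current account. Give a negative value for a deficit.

Goods: 1779.6 - 1936.9 + 4622.2 - 1565.7 = 2899.2
Services: -804.7 + 1618.4 - 389.8 = 423.9
Primary income: -624.1 - 456.7 + 367.4 = -713.4
Secondary income: 324.1 - 407.6 = -83.5
Current account = 2899.2 + 423.9 + (-713.4) + (-83.5) = 2526.2
(Excluded from the current account — financial account: foreign purchases of equities on the domestic stock exchange 1185.0, purchases of foreign government bonds by domestic residents 1227.0, domestic pension funds' purchases of foreign equities 1437.3; capital account: debt forgiveness received from foreign official creditors 266.5.)

2526.2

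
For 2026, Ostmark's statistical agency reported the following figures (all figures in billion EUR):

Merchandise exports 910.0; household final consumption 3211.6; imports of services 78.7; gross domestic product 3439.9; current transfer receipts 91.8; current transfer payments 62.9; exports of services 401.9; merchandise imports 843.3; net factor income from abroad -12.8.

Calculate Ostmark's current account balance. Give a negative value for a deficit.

Goods balance = 910.0 - 843.3 = 66.7
Services balance = 401.9 - 78.7 = 323.2
Trade balance (goods + services) = 66.7 + 323.2 = 389.9
Net primary income = -12.8
Net secondary income = 91.8 - 62.9 = 28.9
Current account = 389.9 + (-12.8) + 28.9 = 406.0

406.0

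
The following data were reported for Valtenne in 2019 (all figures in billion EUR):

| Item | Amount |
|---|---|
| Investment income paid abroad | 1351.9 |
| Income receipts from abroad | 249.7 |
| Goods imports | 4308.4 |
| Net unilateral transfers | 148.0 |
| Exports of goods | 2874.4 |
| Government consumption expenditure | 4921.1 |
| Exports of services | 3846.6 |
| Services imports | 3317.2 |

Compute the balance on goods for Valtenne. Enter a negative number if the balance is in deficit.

-1434.0

Goods balance = 2874.4 - 4308.4 = -1434.0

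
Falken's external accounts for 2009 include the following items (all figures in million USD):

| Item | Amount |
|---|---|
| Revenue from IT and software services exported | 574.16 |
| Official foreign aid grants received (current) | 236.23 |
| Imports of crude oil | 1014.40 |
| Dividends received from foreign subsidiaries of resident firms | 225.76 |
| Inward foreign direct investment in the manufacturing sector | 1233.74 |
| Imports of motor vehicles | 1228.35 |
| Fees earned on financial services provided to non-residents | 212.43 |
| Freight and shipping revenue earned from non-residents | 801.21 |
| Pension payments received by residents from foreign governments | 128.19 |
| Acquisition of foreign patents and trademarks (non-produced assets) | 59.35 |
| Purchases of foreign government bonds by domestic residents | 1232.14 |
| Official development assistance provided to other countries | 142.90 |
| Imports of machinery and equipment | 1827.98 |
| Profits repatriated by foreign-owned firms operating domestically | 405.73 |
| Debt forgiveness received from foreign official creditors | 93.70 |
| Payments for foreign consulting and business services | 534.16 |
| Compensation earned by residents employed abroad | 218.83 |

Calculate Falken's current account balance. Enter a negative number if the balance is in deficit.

-2756.71

Goods: -1827.98 - 1228.35 - 1014.40 = -4070.73
Services: -534.16 + 574.16 + 212.43 + 801.21 = 1053.64
Primary income: 225.76 + 218.83 - 405.73 = 38.86
Secondary income: 236.23 + 128.19 - 142.90 = 221.52
Current account = (-4070.73) + 1053.64 + 38.86 + 221.52 = -2756.71
(Excluded from the current account — financial account: inward foreign direct investment in the manufacturing sector 1233.74, purchases of foreign government bonds by domestic residents 1232.14; capital account: acquisition of foreign patents and trademarks (non-produced assets) 59.35, debt forgiveness received from foreign official creditors 93.70.)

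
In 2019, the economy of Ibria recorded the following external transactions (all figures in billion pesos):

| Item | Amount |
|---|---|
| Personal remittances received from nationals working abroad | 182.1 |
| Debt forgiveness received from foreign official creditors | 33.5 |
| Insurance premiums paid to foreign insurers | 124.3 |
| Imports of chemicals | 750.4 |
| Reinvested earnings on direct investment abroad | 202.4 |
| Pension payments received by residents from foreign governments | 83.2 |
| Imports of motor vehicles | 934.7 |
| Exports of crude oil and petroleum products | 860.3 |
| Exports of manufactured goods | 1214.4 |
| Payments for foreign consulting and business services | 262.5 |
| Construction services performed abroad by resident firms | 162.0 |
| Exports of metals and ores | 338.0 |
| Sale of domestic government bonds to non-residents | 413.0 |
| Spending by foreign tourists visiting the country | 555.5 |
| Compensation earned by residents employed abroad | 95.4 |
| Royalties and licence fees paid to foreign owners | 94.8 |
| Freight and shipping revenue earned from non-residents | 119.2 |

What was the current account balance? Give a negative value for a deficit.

Goods: 860.3 + 1214.4 + 338.0 - 934.7 - 750.4 = 727.6
Services: 162.0 - 124.3 - 262.5 + 119.2 + 555.5 - 94.8 = 355.1
Primary income: 202.4 + 95.4 = 297.8
Secondary income: 182.1 + 83.2 = 265.3
Current account = 727.6 + 355.1 + 297.8 + 265.3 = 1645.8
(Excluded from the current account — capital account: debt forgiveness received from foreign official creditors 33.5; financial account: sale of domestic government bonds to non-residents 413.0.)

1645.8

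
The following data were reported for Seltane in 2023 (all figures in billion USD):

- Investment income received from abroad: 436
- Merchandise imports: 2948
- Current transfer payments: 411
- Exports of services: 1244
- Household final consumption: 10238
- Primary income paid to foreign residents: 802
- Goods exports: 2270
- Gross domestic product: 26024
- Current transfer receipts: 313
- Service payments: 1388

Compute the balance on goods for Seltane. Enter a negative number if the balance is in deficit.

-678

Goods balance = 2270 - 2948 = -678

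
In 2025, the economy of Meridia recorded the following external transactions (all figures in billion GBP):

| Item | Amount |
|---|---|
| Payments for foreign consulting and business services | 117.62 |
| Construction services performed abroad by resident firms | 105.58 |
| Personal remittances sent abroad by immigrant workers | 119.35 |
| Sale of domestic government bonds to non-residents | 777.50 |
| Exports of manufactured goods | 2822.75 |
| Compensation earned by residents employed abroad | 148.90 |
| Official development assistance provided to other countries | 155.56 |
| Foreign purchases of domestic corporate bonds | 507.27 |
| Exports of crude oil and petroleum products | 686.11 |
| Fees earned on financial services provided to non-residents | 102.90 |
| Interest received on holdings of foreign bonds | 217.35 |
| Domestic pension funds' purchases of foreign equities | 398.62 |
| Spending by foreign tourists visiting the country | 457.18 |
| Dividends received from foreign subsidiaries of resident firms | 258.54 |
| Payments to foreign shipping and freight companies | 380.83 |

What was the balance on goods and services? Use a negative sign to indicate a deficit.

3676.07

Goods: 2822.75 + 686.11 = 3508.86
Services: 457.18 + 105.58 + 102.90 - 380.83 - 117.62 = 167.21
Trade balance = 3508.86 + 167.21 = 3676.07
(Excluded from the trade balance — secondary income: personal remittances sent abroad by immigrant workers 119.35, official development assistance provided to other countries 155.56; financial account: sale of domestic government bonds to non-residents 777.50, foreign purchases of domestic corporate bonds 507.27, domestic pension funds' purchases of foreign equities 398.62; primary income: compensation earned by residents employed abroad 148.90, interest received on holdings of foreign bonds 217.35, dividends received from foreign subsidiaries of resident firms 258.54.)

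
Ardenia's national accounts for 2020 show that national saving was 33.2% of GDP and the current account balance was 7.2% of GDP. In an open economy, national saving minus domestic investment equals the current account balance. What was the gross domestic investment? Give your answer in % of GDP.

S - I = CA (net lending to the rest of the world).
I = S - CA = 33.2 - 7.2 = 26.0

26.0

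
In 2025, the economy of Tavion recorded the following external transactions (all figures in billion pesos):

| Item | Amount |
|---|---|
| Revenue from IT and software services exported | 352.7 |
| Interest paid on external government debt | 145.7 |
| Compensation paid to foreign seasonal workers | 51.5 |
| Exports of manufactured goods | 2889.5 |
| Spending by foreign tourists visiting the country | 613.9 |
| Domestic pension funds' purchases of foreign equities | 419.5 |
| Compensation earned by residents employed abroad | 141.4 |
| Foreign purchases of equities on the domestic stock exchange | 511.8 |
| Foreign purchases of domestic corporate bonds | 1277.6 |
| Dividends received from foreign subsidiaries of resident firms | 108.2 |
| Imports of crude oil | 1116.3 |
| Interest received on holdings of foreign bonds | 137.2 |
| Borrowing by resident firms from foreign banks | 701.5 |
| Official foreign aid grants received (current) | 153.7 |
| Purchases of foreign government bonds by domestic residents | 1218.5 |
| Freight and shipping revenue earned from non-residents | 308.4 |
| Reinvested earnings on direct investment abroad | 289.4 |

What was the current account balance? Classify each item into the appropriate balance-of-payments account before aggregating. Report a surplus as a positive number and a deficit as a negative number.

Goods: 2889.5 - 1116.3 = 1773.2
Services: 613.9 + 308.4 + 352.7 = 1275.0
Primary income: 108.2 - 51.5 - 145.7 + 137.2 + 289.4 + 141.4 = 479.0
Secondary income: 153.7
Current account = 1773.2 + 1275.0 + 479.0 + 153.7 = 3680.9
(Excluded from the current account — financial account: domestic pension funds' purchases of foreign equities 419.5, foreign purchases of equities on the domestic stock exchange 511.8, foreign purchases of domestic corporate bonds 1277.6, borrowing by resident firms from foreign banks 701.5, purchases of foreign government bonds by domestic residents 1218.5.)

3680.9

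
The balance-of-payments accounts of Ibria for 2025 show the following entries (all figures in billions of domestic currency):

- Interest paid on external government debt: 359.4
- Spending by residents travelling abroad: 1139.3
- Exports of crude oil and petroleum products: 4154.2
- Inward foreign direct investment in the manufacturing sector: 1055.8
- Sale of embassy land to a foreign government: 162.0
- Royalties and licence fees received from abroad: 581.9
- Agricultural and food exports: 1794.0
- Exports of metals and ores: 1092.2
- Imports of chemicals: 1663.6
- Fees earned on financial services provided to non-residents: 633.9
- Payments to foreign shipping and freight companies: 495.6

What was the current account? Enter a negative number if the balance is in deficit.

Goods: 1092.2 + 1794.0 - 1663.6 + 4154.2 = 5376.8
Services: -1139.3 + 633.9 + 581.9 - 495.6 = -419.1
Primary income: -359.4
Current account = 5376.8 + (-419.1) + (-359.4) = 4598.3
(Excluded from the current account — financial account: inward foreign direct investment in the manufacturing sector 1055.8; capital account: sale of embassy land to a foreign government 162.0.)

4598.3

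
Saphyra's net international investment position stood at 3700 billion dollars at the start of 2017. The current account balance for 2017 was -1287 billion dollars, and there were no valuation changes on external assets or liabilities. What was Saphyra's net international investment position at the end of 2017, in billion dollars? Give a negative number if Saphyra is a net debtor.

With no valuation effects, change in NIIP = current account = -1287
End-of-year NIIP = 3700 + (-1287) = 2413

2413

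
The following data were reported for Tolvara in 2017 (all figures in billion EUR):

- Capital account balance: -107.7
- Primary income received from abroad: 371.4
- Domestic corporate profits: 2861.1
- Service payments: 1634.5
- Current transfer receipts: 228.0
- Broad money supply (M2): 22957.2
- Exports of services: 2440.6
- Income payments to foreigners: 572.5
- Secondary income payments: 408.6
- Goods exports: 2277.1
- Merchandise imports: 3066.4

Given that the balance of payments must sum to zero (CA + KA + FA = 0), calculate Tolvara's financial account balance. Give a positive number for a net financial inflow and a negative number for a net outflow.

472.6

Goods balance = 2277.1 - 3066.4 = -789.3
Services balance = 2440.6 - 1634.5 = 806.1
Trade balance (goods + services) = -789.3 + 806.1 = 16.8
Net primary income = 371.4 - 572.5 = -201.1
Net secondary income = 228.0 - 408.6 = -180.6
Current account = 16.8 + (-201.1) + (-180.6) = -364.9
Financial account = -(-364.9 + (-107.7)) = 472.6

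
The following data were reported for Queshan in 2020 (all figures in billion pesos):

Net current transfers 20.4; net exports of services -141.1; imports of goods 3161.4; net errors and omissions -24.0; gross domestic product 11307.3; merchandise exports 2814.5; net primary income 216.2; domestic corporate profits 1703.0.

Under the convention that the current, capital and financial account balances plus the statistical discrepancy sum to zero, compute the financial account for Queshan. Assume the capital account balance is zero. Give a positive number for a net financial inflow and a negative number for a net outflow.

275.4

Goods balance = 2814.5 - 3161.4 = -346.9
Services balance = -141.1
Trade balance (goods + services) = -346.9 + (-141.1) = -488.0
Net primary income = 216.2
Net secondary income = 20.4
Current account = -488.0 + 216.2 + 20.4 = -251.4
Financial account = -(-251.4 + (-24.0)) = 275.4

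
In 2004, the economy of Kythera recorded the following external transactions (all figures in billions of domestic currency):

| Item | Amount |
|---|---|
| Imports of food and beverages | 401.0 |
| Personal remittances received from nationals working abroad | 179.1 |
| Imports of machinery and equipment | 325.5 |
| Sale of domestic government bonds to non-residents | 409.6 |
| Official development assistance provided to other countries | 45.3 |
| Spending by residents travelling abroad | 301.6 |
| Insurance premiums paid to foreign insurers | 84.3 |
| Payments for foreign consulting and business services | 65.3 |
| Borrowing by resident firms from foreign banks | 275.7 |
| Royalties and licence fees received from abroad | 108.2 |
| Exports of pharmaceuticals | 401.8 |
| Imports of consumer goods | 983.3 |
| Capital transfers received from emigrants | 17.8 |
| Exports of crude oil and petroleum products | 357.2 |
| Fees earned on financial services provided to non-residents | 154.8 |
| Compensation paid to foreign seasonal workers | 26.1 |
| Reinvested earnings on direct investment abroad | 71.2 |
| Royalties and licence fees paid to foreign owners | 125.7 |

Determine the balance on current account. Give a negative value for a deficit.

-1085.8

Goods: -401.0 - 983.3 + 357.2 - 325.5 + 401.8 = -950.8
Services: -65.3 - 125.7 - 84.3 - 301.6 + 108.2 + 154.8 = -313.9
Primary income: -26.1 + 71.2 = 45.1
Secondary income: 179.1 - 45.3 = 133.8
Current account = (-950.8) + (-313.9) + 45.1 + 133.8 = -1085.8
(Excluded from the current account — financial account: sale of domestic government bonds to non-residents 409.6, borrowing by resident firms from foreign banks 275.7; capital account: capital transfers received from emigrants 17.8.)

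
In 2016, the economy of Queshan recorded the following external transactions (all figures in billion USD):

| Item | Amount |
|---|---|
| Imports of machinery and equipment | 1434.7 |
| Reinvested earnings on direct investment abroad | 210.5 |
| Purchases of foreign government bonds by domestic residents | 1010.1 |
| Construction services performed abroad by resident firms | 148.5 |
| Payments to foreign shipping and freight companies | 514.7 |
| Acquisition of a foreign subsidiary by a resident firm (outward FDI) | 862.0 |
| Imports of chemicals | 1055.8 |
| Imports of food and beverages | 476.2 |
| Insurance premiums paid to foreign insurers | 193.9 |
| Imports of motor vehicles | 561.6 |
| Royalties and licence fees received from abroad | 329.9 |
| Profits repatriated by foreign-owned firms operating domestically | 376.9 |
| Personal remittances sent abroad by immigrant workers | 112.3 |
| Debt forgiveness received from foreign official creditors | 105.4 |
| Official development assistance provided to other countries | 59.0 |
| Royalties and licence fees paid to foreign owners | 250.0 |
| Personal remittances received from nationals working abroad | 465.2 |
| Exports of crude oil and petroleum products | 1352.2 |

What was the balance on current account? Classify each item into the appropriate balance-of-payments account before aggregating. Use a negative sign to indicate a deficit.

Goods: -1434.7 + 1352.2 - 561.6 - 1055.8 - 476.2 = -2176.1
Services: -250.0 + 329.9 - 193.9 - 514.7 + 148.5 = -480.2
Primary income: -376.9 + 210.5 = -166.4
Secondary income: 465.2 - 59.0 - 112.3 = 293.9
Current account = (-2176.1) + (-480.2) + (-166.4) + 293.9 = -2528.8
(Excluded from the current account — financial account: purchases of foreign government bonds by domestic residents 1010.1, acquisition of a foreign subsidiary by a resident firm (outward FDI) 862.0; capital account: debt forgiveness received from foreign official creditors 105.4.)

-2528.8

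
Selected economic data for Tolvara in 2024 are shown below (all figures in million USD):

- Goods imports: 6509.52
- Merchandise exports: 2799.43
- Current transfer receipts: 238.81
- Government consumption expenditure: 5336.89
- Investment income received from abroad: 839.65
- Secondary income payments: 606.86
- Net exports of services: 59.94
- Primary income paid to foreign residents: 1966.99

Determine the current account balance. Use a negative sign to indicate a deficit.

Goods balance = 2799.43 - 6509.52 = -3710.09
Services balance = 59.94
Trade balance (goods + services) = -3710.09 + 59.94 = -3650.15
Net primary income = 839.65 - 1966.99 = -1127.34
Net secondary income = 238.81 - 606.86 = -368.05
Current account = -3650.15 + (-1127.34) + (-368.05) = -5145.54

-5145.54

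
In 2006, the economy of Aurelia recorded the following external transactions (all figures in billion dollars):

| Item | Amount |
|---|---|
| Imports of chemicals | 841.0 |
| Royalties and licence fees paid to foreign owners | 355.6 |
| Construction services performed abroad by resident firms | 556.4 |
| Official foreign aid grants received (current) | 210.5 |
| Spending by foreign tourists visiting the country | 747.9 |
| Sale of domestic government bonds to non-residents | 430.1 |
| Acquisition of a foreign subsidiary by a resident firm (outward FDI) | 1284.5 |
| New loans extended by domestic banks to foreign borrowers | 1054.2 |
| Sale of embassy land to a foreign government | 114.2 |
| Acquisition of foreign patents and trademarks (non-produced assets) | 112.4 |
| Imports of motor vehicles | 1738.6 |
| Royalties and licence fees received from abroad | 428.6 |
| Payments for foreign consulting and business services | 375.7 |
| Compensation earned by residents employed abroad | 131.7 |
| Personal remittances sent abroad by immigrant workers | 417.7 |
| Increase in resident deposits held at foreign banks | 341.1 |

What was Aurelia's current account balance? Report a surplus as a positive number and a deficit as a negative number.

-1653.5

Goods: -841.0 - 1738.6 = -2579.6
Services: -375.7 + 556.4 + 747.9 + 428.6 - 355.6 = 1001.6
Primary income: 131.7
Secondary income: -417.7 + 210.5 = -207.2
Current account = (-2579.6) + 1001.6 + 131.7 + (-207.2) = -1653.5
(Excluded from the current account — financial account: sale of domestic government bonds to non-residents 430.1, acquisition of a foreign subsidiary by a resident firm (outward FDI) 1284.5, new loans extended by domestic banks to foreign borrowers 1054.2, increase in resident deposits held at foreign banks 341.1; capital account: sale of embassy land to a foreign government 114.2, acquisition of foreign patents and trademarks (non-produced assets) 112.4.)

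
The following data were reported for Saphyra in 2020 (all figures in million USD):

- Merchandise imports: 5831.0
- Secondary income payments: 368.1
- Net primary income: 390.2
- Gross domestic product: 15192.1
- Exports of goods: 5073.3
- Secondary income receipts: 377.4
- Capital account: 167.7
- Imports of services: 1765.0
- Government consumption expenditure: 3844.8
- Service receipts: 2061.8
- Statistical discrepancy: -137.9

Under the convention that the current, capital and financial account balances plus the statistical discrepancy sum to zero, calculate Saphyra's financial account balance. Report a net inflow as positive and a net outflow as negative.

Goods balance = 5073.3 - 5831.0 = -757.7
Services balance = 2061.8 - 1765.0 = 296.8
Trade balance (goods + services) = -757.7 + 296.8 = -460.9
Net primary income = 390.2
Net secondary income = 377.4 - 368.1 = 9.3
Current account = -460.9 + 390.2 + 9.3 = -61.4
Financial account = -(-61.4 + 167.7 + (-137.9)) = 31.6

31.6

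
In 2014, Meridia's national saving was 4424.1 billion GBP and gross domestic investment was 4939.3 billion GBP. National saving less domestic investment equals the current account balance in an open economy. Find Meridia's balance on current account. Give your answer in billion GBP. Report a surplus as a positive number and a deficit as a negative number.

S - I = CA (net lending to the rest of the world).
CA = S - I = 4424.1 - 4939.3 = -515.2

-515.2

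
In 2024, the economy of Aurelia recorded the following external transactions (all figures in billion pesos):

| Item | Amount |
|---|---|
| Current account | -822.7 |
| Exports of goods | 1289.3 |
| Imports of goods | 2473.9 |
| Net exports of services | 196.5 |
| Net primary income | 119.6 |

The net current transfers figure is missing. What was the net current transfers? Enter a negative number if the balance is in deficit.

45.8

Current account = goods balance + services balance + net primary income + net secondary income
Sum of the known components = -868.5
Net current transfers = CA - (known components) = -822.7 - (-868.5) = 45.8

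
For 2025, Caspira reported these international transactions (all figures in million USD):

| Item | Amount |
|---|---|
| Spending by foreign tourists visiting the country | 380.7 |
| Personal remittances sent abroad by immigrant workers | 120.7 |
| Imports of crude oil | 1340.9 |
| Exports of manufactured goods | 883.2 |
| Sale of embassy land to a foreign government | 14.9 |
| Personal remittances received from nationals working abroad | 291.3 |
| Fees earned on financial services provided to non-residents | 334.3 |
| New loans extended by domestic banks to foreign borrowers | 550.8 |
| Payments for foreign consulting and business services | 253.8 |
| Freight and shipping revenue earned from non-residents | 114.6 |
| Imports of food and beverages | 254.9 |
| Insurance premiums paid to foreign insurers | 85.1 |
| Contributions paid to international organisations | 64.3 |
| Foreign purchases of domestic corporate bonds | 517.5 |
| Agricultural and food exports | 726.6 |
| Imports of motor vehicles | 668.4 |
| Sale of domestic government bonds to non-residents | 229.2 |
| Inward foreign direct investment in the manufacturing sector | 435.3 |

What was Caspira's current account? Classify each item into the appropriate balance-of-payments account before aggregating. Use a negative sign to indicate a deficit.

-57.4

Goods: 883.2 + 726.6 - 254.9 - 668.4 - 1340.9 = -654.4
Services: -253.8 - 85.1 + 114.6 + 334.3 + 380.7 = 490.7
Secondary income: -64.3 - 120.7 + 291.3 = 106.3
Current account = (-654.4) + 490.7 + 106.3 = -57.4
(Excluded from the current account — capital account: sale of embassy land to a foreign government 14.9; financial account: new loans extended by domestic banks to foreign borrowers 550.8, foreign purchases of domestic corporate bonds 517.5, sale of domestic government bonds to non-residents 229.2, inward foreign direct investment in the manufacturing sector 435.3.)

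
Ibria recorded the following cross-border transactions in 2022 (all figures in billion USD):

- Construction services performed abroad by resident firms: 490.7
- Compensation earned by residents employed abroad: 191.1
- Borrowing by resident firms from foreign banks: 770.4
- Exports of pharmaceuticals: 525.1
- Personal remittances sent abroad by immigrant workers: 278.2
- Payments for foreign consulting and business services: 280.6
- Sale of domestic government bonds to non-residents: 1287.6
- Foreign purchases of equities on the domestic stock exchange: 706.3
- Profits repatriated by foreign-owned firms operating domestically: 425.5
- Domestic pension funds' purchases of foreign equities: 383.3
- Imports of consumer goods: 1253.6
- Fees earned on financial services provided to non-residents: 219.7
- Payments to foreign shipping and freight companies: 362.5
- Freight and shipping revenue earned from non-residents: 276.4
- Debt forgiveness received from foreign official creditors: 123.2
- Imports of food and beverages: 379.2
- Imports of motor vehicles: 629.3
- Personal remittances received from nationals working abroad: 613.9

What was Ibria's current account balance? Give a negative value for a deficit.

Goods: -629.3 + 525.1 - 1253.6 - 379.2 = -1737.0
Services: 490.7 - 362.5 + 276.4 - 280.6 + 219.7 = 343.7
Primary income: 191.1 - 425.5 = -234.4
Secondary income: 613.9 - 278.2 = 335.7
Current account = (-1737.0) + 343.7 + (-234.4) + 335.7 = -1292.0
(Excluded from the current account — financial account: borrowing by resident firms from foreign banks 770.4, sale of domestic government bonds to non-residents 1287.6, foreign purchases of equities on the domestic stock exchange 706.3, domestic pension funds' purchases of foreign equities 383.3; capital account: debt forgiveness received from foreign official creditors 123.2.)

-1292.0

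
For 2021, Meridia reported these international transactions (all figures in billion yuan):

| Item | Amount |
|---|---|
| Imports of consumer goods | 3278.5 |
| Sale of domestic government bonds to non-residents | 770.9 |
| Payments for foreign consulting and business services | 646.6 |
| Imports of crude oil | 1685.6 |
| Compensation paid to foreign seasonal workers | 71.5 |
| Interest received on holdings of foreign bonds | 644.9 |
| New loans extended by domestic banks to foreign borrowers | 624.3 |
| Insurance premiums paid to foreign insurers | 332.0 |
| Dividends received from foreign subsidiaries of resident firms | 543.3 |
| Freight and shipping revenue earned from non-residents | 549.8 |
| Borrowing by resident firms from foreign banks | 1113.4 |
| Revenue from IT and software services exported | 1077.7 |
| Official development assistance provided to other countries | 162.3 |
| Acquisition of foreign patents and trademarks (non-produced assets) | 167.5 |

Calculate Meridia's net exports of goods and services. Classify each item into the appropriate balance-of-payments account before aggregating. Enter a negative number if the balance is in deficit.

Goods: -3278.5 - 1685.6 = -4964.1
Services: -332.0 + 1077.7 - 646.6 + 549.8 = 648.9
Trade balance = -4964.1 + 648.9 = -4315.2
(Excluded from the trade balance — financial account: sale of domestic government bonds to non-residents 770.9, new loans extended by domestic banks to foreign borrowers 624.3, borrowing by resident firms from foreign banks 1113.4; primary income: compensation paid to foreign seasonal workers 71.5, interest received on holdings of foreign bonds 644.9, dividends received from foreign subsidiaries of resident firms 543.3; secondary income: official development assistance provided to other countries 162.3; capital account: acquisition of foreign patents and trademarks (non-produced assets) 167.5.)

-4315.2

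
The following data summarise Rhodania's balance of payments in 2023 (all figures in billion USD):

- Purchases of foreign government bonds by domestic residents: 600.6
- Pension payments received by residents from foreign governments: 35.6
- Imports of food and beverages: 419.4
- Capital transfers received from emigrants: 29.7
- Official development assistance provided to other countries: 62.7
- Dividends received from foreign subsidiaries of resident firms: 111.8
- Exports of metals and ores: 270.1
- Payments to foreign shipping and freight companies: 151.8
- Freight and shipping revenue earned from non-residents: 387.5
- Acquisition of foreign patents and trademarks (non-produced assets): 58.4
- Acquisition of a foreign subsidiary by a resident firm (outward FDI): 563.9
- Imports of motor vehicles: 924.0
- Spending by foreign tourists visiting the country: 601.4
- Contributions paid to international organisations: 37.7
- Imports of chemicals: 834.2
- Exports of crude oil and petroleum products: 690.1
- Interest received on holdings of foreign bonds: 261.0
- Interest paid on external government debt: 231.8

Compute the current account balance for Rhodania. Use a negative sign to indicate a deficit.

Goods: 690.1 - 419.4 + 270.1 - 924.0 - 834.2 = -1217.4
Services: 387.5 - 151.8 + 601.4 = 837.1
Primary income: 111.8 - 231.8 + 261.0 = 141.0
Secondary income: -37.7 + 35.6 - 62.7 = -64.8
Current account = (-1217.4) + 837.1 + 141.0 + (-64.8) = -304.1
(Excluded from the current account — financial account: purchases of foreign government bonds by domestic residents 600.6, acquisition of a foreign subsidiary by a resident firm (outward FDI) 563.9; capital account: capital transfers received from emigrants 29.7, acquisition of foreign patents and trademarks (non-produced assets) 58.4.)

-304.1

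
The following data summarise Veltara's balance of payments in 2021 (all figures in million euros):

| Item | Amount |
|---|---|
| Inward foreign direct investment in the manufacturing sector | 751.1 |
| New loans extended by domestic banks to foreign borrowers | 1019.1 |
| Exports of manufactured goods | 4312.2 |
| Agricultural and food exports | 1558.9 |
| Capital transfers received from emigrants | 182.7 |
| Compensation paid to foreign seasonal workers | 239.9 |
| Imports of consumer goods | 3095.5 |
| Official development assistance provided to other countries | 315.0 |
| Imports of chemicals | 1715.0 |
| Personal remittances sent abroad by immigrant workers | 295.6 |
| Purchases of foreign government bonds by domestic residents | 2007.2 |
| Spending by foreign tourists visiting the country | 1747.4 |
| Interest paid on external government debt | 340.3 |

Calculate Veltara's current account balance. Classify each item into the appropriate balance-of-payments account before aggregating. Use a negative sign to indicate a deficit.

1617.2

Goods: 4312.2 - 1715.0 - 3095.5 + 1558.9 = 1060.6
Services: 1747.4
Primary income: -239.9 - 340.3 = -580.2
Secondary income: -315.0 - 295.6 = -610.6
Current account = 1060.6 + 1747.4 + (-580.2) + (-610.6) = 1617.2
(Excluded from the current account — financial account: inward foreign direct investment in the manufacturing sector 751.1, new loans extended by domestic banks to foreign borrowers 1019.1, purchases of foreign government bonds by domestic residents 2007.2; capital account: capital transfers received from emigrants 182.7.)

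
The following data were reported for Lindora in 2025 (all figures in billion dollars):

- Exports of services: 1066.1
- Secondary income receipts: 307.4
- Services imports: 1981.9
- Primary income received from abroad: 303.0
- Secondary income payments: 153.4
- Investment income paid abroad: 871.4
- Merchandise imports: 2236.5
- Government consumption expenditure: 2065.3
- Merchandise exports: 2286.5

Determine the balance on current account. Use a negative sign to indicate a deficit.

-1280.2

Goods balance = 2286.5 - 2236.5 = 50.0
Services balance = 1066.1 - 1981.9 = -915.8
Trade balance (goods + services) = 50.0 + (-915.8) = -865.8
Net primary income = 303.0 - 871.4 = -568.4
Net secondary income = 307.4 - 153.4 = 154.0
Current account = -865.8 + (-568.4) + 154.0 = -1280.2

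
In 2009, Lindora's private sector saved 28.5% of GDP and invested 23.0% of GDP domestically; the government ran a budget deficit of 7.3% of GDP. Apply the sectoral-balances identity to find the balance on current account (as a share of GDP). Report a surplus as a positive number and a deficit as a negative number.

-1.8

By the sectoral-balances identity, CA = (S_private - I) + (T - G).
Private balance = 28.5 - 23.0 = 5.5
Government balance (T - G) = -7.3
CA = 5.5 + (-7.3) = -1.8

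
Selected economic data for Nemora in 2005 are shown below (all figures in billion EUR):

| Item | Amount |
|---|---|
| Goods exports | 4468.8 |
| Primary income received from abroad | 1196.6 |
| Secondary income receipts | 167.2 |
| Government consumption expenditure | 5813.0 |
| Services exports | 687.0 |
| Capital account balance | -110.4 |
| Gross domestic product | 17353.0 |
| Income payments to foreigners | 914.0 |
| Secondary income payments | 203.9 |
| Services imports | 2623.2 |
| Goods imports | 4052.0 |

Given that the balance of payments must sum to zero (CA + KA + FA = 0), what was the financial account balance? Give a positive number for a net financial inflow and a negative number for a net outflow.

Goods balance = 4468.8 - 4052.0 = 416.8
Services balance = 687.0 - 2623.2 = -1936.2
Trade balance (goods + services) = 416.8 + (-1936.2) = -1519.4
Net primary income = 1196.6 - 914.0 = 282.6
Net secondary income = 167.2 - 203.9 = -36.7
Current account = -1519.4 + 282.6 + (-36.7) = -1273.5
Financial account = -(-1273.5 + (-110.4)) = 1383.9

1383.9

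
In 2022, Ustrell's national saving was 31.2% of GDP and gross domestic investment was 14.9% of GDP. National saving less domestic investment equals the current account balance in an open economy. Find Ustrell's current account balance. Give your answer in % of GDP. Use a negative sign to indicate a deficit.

CA = S - I = 31.2 - 14.9 = 16.3

16.3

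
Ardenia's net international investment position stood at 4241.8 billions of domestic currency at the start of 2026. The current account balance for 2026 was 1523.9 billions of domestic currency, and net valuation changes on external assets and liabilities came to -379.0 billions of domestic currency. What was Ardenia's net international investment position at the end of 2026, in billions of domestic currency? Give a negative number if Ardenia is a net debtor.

Change in NIIP = current account + net valuation change = 1523.9 + (-379.0) = 1144.9
End-of-year NIIP = 4241.8 + 1144.9 = 5386.7

5386.7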